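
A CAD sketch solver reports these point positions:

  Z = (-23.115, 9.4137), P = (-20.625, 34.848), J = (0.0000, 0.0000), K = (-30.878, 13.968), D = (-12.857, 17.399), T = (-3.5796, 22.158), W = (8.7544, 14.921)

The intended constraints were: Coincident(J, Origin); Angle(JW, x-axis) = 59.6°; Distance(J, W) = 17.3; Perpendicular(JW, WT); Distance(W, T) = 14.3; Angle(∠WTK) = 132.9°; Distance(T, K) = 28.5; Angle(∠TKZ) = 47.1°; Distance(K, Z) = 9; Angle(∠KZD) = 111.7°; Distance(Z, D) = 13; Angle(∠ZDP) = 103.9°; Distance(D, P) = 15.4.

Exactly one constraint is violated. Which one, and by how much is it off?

Distance(D, P) = 15.4 — off by 3.70.

J = (0.00, 0.00) ✓; JW at 59.60° ✓; |JW| = 17.30 ✓; ∠(JW, WT) = 90.00° ✓; |WT| = 14.30 ✓; ∠WTK = 132.9° ✓; |TK| = 28.50 ✓; ∠TKZ = 47.10° ✓; |KZ| = 9.000 ✓; ∠KZD = 111.7° ✓; |ZD| = 13.00 ✓; ∠ZDP = 103.9° ✓; |DP| = 19.10 ✗.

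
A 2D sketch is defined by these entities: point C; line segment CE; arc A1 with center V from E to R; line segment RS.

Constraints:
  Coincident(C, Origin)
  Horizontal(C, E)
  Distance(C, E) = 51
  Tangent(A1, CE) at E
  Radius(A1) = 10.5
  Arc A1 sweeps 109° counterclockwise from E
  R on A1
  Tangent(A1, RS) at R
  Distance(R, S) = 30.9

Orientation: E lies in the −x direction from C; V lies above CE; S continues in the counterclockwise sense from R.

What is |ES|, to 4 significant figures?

43.14

C is at the origin; C and E share the same y with |CE| = 51.0 and E on the −x side, so E = (-51.00, 0.000). A1 meets CE tangentially, so VE is at right angles to CE, so V = E + (0, 10.5) = (-51.00, 10.50). On A1, E sits at bearing -90° from V; a 109° counterclockwise sweep puts R at bearing 19°, so R = V + 10.5·(cos 19°, sin 19°) = (-41.07, 13.92). The tangent condition forces VR to be normal to RS, so RS runs along (−sin 19°, cos 19°); with |RS| = 30.9, S = (-51.13, 43.13). Then |ES| = |S − E| = 43.14.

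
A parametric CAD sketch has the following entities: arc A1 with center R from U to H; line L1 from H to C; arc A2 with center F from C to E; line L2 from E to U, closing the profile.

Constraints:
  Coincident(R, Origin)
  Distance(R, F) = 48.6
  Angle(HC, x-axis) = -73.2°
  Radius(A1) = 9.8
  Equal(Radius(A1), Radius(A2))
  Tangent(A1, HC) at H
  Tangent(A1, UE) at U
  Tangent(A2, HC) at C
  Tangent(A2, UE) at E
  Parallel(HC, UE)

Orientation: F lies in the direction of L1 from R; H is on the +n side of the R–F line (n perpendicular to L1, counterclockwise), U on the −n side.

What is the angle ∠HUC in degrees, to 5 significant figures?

68.036°

Tangency of A1 to both parallel lines with radius 9.8 puts H and U at R ± 9.8·n: H = (9.3817, 2.8325), U = (-9.3817, -2.8325). Equal radii place C and E the same way about F: C = F + 9.8·n = (23.429, -43.693), E = F − 9.8·n = (4.6652, -49.358). Then cos ∠HUC = UH·UC / (|UH||UC|), giving 68.036°.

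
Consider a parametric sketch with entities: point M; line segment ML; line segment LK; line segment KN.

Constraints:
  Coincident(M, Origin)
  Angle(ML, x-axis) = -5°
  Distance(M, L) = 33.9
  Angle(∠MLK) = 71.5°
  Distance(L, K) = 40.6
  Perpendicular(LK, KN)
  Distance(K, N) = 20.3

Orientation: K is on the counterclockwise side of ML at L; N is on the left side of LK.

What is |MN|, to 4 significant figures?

32.11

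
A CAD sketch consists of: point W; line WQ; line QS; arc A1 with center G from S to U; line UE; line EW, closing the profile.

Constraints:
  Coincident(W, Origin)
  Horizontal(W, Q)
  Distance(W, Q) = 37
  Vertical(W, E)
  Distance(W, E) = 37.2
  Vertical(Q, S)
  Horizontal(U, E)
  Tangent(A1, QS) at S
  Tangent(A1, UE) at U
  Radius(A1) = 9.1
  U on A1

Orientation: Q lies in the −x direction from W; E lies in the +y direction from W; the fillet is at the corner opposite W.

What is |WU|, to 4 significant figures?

46.50

The virtual corner opposite W is at (-37.00, 37.20). The tangent condition forces GS to be normal to QS and the tangent condition forces GU to be normal to UE, with radius 9.1, so the center G sits 9.1 in from both sides at G = (-27.90, 28.10). That places the tangent points at S = (-37.00, 28.10) on QS and U = (-27.90, 37.20) on UE. Then |WU| = |U − W| = 46.50.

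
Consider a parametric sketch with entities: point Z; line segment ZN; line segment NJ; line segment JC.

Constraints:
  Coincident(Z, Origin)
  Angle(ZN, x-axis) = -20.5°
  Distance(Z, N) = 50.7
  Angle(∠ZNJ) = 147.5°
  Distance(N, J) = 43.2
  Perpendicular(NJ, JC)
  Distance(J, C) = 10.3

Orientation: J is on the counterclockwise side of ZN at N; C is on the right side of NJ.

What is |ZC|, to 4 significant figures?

93.80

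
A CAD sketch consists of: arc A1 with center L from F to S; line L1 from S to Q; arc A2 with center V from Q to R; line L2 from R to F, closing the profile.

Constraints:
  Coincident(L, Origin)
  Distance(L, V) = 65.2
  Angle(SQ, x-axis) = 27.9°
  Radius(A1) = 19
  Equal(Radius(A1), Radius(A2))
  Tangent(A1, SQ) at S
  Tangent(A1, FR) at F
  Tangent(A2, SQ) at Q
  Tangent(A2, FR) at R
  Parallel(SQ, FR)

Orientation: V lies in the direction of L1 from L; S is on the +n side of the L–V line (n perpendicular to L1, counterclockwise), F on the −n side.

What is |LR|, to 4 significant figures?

67.91

The slot axis is L1's direction at 27.9°, so u = (cos 27.9°, sin 27.9°) = (0.8838, 0.4679) and n = (−sin 27.9°, cos 27.9°) = (-0.4679, 0.8838). L is at the origin and V lies 65.2 along u from L, so V = 65.2·u = (57.62, 30.51). Tangency of A1 to both parallel lines with radius 19.0 puts S and F at L ± 19.0·n: S = (-8.891, 16.79), F = (8.891, -16.79). Equal radii place Q and R the same way about V: Q = V + 19.0·n = (48.73, 47.30), R = V − 19.0·n = (66.51, 13.72). Then |LR| = |R − L| = 67.91.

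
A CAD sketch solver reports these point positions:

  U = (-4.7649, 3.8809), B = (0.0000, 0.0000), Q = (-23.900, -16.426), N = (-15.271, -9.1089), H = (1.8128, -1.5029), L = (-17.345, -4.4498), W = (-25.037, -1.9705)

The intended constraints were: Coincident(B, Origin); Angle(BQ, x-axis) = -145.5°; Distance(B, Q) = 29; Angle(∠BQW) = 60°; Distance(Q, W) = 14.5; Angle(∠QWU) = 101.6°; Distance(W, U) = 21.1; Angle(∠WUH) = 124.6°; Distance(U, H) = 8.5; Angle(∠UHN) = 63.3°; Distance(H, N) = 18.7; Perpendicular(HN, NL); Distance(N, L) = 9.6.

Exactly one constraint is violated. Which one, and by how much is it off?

Distance(N, L) = 9.6 — off by 4.50.

B = (0.00, 0.00) ✓; BQ at -145.5° ✓; |BQ| = 29.00 ✓; ∠BQW = 60.00° ✓; |QW| = 14.50 ✓; ∠QWU = 101.6° ✓; |WU| = 21.10 ✓; ∠WUH = 124.6° ✓; |UH| = 8.500 ✓; ∠UHN = 63.30° ✓; |HN| = 18.70 ✓; ∠(HN, NL) = 90.00° ✓; |NL| = 5.100 ✗.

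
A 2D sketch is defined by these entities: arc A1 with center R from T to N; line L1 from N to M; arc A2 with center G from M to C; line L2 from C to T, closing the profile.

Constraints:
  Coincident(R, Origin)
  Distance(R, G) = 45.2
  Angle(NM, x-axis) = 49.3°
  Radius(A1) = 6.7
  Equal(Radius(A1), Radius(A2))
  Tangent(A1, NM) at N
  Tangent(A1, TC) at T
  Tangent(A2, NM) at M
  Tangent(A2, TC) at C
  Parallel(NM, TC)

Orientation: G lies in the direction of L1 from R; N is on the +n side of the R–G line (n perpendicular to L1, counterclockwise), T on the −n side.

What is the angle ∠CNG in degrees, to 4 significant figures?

8.081°

The slot axis is L1's direction at 49.3°, so u = (cos 49.3°, sin 49.3°) = (0.6521, 0.7581) and n = (−sin 49.3°, cos 49.3°) = (-0.7581, 0.6521). R is at the origin and G lies 45.2 along u from R, so G = 45.2·u = (29.47, 34.27). Tangency of A1 to both parallel lines with radius 6.7 puts N and T at R ± 6.7·n: N = (-5.080, 4.369), T = (5.080, -4.369). Equal radii place M and C the same way about G: M = G + 6.7·n = (24.40, 38.64), C = G − 6.7·n = (34.55, 29.90). Then cos ∠CNG = NC·NG / (|NC||NG|), giving 8.081°.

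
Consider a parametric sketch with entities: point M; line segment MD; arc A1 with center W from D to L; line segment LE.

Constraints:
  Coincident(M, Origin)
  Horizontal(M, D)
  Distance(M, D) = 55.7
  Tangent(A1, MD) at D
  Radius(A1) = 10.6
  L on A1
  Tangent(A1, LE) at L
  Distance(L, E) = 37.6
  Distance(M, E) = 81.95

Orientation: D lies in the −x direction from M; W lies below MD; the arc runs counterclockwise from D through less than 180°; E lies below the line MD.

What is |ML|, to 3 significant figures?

67.1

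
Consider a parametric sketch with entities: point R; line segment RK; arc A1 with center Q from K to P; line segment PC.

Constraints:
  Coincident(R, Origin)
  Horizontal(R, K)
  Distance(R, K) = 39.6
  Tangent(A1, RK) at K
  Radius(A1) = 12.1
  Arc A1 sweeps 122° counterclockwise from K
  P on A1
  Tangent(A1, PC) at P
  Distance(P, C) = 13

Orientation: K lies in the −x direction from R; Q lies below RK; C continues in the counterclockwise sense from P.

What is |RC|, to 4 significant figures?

52.14

R is at the origin; RK is horizontal with |RK| = 39.6 and K on the −x side, so K = (-39.60, 0.000). The tangent condition forces QK to be normal to RK, so Q = K + (0, -12.1) = (-39.60, -12.10). On A1, K sits at bearing 90° from Q; a 122° counterclockwise sweep puts P at bearing 212°, so P = Q + 12.1·(cos 212°, sin 212°) = (-49.86, -18.51). A1 meets PC tangentially, so QP is at right angles to PC, so PC runs along (−sin 212°, cos 212°); with |PC| = 13.0, C = (-42.97, -29.54). Then |RC| = |C − R| = 52.14.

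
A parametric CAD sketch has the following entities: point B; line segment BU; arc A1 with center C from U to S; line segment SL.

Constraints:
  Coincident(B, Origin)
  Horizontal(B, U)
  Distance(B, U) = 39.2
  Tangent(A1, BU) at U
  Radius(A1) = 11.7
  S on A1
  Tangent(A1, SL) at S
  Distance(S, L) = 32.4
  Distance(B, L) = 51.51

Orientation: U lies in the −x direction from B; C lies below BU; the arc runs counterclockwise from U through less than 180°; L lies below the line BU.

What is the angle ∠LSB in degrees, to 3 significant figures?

71.2°

Checks: |CS| = 11.70 ✓; ∠(CS, SL) = 90.00° ✓; |SL| = 32.40 ✓; |BL| = 51.51 ✓.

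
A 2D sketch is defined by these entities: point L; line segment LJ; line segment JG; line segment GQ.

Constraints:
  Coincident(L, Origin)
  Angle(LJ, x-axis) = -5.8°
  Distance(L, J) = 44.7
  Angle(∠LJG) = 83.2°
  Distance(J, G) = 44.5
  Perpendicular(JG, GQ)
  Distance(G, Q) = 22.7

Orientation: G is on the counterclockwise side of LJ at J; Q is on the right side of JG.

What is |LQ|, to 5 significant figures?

77.703

L is at the origin; LJ runs at -5.8° with length 44.7, so J = 44.7·(cos -5.8°, sin -5.8°) = (44.471, -4.5172). ∠LJG = 83.2°, so JG runs at -5.8° + (180° − 83.2°) = 91.000° from the x-axis; with |JG| = 44.5, G = J + 44.5·(cos 91.000°, sin 91.000°) = (43.695, 39.976). The perpendicularity gives GQ at right angles to JG; with |GQ| = 22.7 on the right of JG, Q = G + 22.7·(0.99985, 0.017452) = (66.391, 40.372). Then |LQ| = |Q − L| = 77.703.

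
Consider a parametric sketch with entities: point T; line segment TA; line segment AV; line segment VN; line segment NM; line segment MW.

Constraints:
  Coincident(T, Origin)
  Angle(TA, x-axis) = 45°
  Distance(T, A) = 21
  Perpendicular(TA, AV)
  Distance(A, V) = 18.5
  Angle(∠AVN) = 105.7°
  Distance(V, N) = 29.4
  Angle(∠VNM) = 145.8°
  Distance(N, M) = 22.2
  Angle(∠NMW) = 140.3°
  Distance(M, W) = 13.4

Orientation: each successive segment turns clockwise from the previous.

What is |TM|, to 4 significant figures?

34.36

∠AVN = 105.7° gives VN at -119.3° from the x-axis; with |VN| = 29.4, N = (13.54, -23.87). ∠VNM = 145.8° gives NM at -153.5° from the x-axis; with |NM| = 22.2, M = (-6.325, -33.78). Then |TM| = |M − T| = 34.36.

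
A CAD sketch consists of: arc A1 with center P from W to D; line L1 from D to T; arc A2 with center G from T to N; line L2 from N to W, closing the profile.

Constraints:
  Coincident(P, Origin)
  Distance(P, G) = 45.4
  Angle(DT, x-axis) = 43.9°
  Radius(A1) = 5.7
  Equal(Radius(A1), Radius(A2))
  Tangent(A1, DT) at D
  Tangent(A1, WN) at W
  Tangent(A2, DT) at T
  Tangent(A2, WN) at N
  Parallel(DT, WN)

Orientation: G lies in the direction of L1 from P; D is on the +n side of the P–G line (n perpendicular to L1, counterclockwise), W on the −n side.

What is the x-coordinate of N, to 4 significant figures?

36.67

The slot axis is L1's direction at 43.9°, so u = (cos 43.9°, sin 43.9°) = (0.7206, 0.6934) and n = (−sin 43.9°, cos 43.9°) = (-0.6934, 0.7206). P is at the origin and G lies 45.4 along u from P, so G = 45.4·u = (32.71, 31.48). Tangency of A1 to both parallel lines with radius 5.7 puts D and W at P ± 5.7·n: D = (-3.952, 4.107), W = (3.952, -4.107). Equal radii place T and N the same way about G: T = G + 5.7·n = (28.76, 35.59), N = G − 5.7·n = (36.67, 27.37). So N.x = 36.67.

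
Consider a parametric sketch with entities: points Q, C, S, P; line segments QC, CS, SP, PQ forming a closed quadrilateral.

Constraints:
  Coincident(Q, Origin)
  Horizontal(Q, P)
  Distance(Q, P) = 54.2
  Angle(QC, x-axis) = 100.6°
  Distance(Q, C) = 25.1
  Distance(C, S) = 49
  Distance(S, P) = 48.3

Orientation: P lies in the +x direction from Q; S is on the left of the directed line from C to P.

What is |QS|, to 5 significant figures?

60.633

Checks: |CS| = 49.00 ✓; |SP| = 48.30 ✓.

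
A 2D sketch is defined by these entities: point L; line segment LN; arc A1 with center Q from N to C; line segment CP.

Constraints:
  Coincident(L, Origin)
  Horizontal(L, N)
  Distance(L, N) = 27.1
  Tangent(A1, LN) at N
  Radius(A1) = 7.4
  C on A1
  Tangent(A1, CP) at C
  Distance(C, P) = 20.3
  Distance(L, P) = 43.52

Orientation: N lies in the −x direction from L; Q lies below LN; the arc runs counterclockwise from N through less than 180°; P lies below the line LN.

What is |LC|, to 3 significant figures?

35.4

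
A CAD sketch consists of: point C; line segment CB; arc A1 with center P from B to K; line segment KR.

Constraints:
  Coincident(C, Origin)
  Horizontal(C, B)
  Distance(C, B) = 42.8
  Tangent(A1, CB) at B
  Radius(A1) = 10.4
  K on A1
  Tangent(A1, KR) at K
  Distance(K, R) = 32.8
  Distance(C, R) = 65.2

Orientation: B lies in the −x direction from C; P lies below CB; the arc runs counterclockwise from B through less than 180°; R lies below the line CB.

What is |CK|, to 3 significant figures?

54.4

C is at the origin; C and B share the same y with |CB| = 42.8 and B on the −x side, so B = (-42.8, 0.00). The tangent condition forces PB to be normal to CB, so P = B + (0, -10.4) = (-42.8, -10.4). Since PK ⟂ KR (tangency), |PR| = √(10.4² + 32.8²) = 34.4 regardless of where K sits on A1. So R lies on both circle(C, 65.2) and circle(P, 34.4); the below-CB intersection is R = (-47.7, -44.5). K is the foot of the tangent from R: K = (-53.1, -12.1).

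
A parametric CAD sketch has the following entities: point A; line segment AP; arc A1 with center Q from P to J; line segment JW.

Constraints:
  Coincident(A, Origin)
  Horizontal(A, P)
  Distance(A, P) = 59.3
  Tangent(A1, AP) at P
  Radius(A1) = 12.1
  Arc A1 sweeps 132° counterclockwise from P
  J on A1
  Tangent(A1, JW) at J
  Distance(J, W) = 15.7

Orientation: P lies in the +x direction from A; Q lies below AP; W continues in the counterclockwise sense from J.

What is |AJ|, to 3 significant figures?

54.2

A is at the origin; AP is horizontal with |AP| = 59.3 and P on the +x side, so P = (59.3, 0.00). Since A1 is tangent to AP there, QP ⟂ AP, so Q = P + (0, -12.1) = (59.3, -12.1). On A1, P sits at bearing 90° from Q; a 132° counterclockwise sweep puts J at bearing 222°, so J = Q + 12.1·(cos 222°, sin 222°) = (50.3, -20.2). Then |AJ| = |J − A| = 54.2.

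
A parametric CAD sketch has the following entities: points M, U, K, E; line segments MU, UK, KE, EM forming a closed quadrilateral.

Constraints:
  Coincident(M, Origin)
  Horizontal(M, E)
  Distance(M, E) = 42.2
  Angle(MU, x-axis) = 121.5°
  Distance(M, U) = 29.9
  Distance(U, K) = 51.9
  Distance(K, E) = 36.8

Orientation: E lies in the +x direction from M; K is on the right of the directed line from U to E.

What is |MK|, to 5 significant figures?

22.009

M is at the origin; ME is horizontal with |ME| = 42.2 and E in +x, so E = (42.2, 0). MU runs at 121.5° with |MU| = 29.9, so U = (-15.623, 25.494). K is determined by |UK| = 51.9 and |KE| = 36.8 together: it lies at the intersection of circle(U, 51.9) and circle(E, 36.8). With |UE| = 63.193, the foot of the radical line on UE is 42.194 from U and the perpendicular offset is √(51.9² − 42.194²) = 30.220. Taking the right-of-UE solution: K = (10.794, -19.180).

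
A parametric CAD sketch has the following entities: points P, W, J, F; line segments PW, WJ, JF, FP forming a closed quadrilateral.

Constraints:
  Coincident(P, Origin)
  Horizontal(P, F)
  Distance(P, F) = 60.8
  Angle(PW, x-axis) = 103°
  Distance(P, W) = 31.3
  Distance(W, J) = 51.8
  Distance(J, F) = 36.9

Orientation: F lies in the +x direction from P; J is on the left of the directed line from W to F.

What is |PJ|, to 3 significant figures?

55.7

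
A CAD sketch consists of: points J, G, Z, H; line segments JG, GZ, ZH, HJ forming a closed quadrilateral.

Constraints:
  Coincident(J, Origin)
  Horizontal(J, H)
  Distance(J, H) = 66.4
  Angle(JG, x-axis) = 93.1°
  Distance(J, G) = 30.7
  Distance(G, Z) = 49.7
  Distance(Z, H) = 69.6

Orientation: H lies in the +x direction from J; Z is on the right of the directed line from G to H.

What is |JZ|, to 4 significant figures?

19.04

J is at the origin; J and H share the same y with |JH| = 66.4 and H in +x, so H = (66.4, 0). JG runs at 93.1° with |JG| = 30.7, so G = (-1.660, 30.66). Z is determined by |GZ| = 49.7 and |ZH| = 69.6 together: it lies at the intersection of circle(G, 49.7) and circle(H, 69.6). With |GH| = 74.65, the foot of the radical line on GH is 21.42 from G and the perpendicular offset is √(49.7² − 21.42²) = 44.85. Taking the right-of-GH solution: Z = (-0.5472, -19.03).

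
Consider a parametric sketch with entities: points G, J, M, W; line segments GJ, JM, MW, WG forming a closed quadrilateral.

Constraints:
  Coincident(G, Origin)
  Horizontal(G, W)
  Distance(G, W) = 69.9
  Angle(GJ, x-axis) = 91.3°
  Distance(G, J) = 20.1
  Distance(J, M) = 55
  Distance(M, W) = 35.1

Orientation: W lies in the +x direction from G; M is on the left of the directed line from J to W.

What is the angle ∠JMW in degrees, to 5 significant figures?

106.50°

Checks: |JM| = 55.00 ✓; |MW| = 35.10 ✓.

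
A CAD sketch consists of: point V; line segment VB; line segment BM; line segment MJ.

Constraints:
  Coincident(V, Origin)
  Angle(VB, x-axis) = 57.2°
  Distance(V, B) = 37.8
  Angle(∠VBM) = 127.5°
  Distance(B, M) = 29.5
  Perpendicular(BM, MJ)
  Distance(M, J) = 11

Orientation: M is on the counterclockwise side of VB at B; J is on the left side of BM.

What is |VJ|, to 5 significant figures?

55.839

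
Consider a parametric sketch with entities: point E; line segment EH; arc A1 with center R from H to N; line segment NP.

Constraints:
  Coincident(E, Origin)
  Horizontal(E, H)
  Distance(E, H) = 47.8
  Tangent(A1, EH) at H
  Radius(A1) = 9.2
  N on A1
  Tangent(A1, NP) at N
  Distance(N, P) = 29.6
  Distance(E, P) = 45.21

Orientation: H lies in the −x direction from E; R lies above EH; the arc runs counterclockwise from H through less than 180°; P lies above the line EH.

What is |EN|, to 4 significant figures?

39.59

Checks: |RN| = 9.200 ✓; ∠(RN, NP) = 90.00° ✓; |NP| = 29.60 ✓; |EP| = 45.21 ✓.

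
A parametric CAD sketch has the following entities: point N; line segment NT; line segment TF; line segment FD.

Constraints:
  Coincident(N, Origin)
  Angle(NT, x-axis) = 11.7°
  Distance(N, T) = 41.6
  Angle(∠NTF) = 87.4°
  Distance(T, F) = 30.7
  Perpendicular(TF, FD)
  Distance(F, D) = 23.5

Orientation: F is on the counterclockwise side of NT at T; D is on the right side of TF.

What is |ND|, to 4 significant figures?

71.15

N is at the origin; NT runs at 11.7° with length 41.6, so T = 41.6·(cos 11.7°, sin 11.7°) = (40.74, 8.436). ∠NTF = 87.4°, so TF runs at 11.7° + (180° − 87.4°) = 104.3° from the x-axis; with |TF| = 30.7, F = T + 30.7·(cos 104.3°, sin 104.3°) = (33.15, 38.18). The perpendicularity gives FD at right angles to TF; with |FD| = 23.5 on the right of TF, D = F + 23.5·(0.9690, 0.2470) = (55.92, 43.99). Then |ND| = |D − N| = 71.15.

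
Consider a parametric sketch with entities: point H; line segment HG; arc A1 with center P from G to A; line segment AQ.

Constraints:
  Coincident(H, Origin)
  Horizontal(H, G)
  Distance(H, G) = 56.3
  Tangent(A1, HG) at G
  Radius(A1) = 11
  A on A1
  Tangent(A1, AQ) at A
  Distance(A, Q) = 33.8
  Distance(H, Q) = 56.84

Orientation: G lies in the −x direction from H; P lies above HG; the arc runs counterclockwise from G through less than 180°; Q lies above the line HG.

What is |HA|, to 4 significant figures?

46.37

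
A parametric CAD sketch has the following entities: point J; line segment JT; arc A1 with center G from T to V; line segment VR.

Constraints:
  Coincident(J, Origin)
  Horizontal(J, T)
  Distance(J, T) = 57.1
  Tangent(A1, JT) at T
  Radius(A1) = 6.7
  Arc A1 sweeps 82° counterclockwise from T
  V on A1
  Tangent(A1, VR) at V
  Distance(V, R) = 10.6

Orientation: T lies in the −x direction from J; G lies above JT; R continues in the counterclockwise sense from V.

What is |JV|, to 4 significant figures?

50.79

J is at the origin; J and T share the same y with |JT| = 57.1 and T on the −x side, so T = (-57.10, 0.000). A1 meets JT tangentially, so GT is at right angles to JT, so G = T + (0, 6.7) = (-57.10, 6.700). On A1, T sits at bearing -90° from G; an 82° counterclockwise sweep puts V at bearing -8°, so V = G + 6.7·(cos -8°, sin -8°) = (-50.47, 5.768). Then |JV| = |V − J| = 50.79.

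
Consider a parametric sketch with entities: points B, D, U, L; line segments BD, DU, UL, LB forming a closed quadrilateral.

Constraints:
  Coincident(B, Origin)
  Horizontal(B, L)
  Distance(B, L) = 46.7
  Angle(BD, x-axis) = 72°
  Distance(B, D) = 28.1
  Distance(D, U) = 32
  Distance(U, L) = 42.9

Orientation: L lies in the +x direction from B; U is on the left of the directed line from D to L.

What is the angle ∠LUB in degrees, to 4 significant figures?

54.65°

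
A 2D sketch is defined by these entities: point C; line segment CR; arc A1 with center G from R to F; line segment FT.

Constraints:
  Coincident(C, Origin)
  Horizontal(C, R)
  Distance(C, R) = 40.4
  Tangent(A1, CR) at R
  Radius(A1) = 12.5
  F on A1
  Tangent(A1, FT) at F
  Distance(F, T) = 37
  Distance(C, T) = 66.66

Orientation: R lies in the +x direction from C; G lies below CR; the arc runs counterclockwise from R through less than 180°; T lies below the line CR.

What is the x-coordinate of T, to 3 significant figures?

42.3

C is at the origin; CR is horizontal with |CR| = 40.4 and R on the +x side, so R = (40.4, 0.00). Tangency of A1 to CR means the radius GR is perpendicular to CR, so G = R + (0, -12.5) = (40.4, -12.5). Since GF ⟂ FT (tangency), |GT| = √(12.5² + 37.0²) = 39.1 regardless of where F sits on A1. So T lies on both circle(C, 66.66) and circle(G, 39.1); the below-CR intersection is T = (42.3, -51.5). F is the foot of the tangent from T: F = (28.8, -17.1).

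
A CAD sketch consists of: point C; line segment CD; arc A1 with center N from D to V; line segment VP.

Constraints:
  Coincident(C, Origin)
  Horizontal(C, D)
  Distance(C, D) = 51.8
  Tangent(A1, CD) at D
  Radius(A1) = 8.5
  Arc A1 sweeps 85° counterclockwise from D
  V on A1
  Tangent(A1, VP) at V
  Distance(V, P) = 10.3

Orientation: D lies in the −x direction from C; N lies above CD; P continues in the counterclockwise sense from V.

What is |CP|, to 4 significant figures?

46.10

C is at the origin; CD is horizontal with |CD| = 51.8 and D on the −x side, so D = (-51.80, 0.000). A1 meets CD tangentially, so ND is at right angles to CD, so N = D + (0, 8.5) = (-51.80, 8.500). On A1, D sits at bearing -90° from N; an 85° counterclockwise sweep puts V at bearing -5°, so V = N + 8.5·(cos -5°, sin -5°) = (-43.33, 7.759). Since A1 is tangent to VP there, NV ⟂ VP, so VP runs along (−sin -5°, cos -5°); with |VP| = 10.3, P = (-42.43, 18.02). Then |CP| = |P − C| = 46.10.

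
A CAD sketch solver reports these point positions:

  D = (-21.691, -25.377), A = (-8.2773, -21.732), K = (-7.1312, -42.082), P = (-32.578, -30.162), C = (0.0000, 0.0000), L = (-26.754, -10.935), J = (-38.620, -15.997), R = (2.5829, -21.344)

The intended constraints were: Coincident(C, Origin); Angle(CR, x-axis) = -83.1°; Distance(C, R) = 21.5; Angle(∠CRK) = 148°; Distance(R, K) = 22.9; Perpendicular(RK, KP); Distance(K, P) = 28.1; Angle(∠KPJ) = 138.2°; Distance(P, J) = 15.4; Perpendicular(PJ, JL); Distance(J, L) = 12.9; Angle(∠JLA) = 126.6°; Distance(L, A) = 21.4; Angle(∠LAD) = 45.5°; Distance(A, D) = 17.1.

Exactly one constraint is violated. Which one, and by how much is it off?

Distance(A, D) = 17.1 — off by 3.20.

C = (0.00, 0.00) ✓; CR at -83.10° ✓; |CR| = 21.50 ✓; ∠CRK = 148.0° ✓; |RK| = 22.90 ✓; ∠(RK, KP) = 90.00° ✓; |KP| = 28.10 ✓; ∠KPJ = 138.2° ✓; |PJ| = 15.40 ✓; ∠(PJ, JL) = 90.00° ✓; |JL| = 12.90 ✓; ∠JLA = 126.6° ✓; |LA| = 21.40 ✓; ∠LAD = 45.50° ✓; |AD| = 13.90 ✗.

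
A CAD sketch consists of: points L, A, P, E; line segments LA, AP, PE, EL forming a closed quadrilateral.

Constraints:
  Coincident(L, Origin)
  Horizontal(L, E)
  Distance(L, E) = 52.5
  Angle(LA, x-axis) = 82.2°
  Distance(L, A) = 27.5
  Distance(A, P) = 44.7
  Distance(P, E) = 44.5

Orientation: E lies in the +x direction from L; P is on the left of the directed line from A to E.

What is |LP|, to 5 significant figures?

63.020

Checks: |AP| = 44.70 ✓; |PE| = 44.50 ✓.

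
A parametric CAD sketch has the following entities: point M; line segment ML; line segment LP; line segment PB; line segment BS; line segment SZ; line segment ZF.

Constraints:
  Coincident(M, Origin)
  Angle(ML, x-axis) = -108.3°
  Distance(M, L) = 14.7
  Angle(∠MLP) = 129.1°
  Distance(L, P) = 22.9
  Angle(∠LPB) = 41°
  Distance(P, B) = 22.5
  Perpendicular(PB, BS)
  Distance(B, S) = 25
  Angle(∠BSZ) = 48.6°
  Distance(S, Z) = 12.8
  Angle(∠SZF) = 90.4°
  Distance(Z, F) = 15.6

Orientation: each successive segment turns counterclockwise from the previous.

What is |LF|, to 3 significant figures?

11.8

M is at the origin; ML runs at -108.3° with length 14.7, so L = (-4.62, -14.0). ∠MLP = 129.1° gives LP at -57.4° from the x-axis; with |LP| = 22.9, P = (7.72, -33.2). ∠LPB = 41.0° gives PB at 81.6° from the x-axis; with |PB| = 22.5, B = (11.0, -11.0). PB is perpendicular to BS, so BS runs at 172°; with |BS| = 25.0, S = (-13.7, -7.34). ∠BSZ = 48.6° gives SZ at -57.0° from the x-axis; with |SZ| = 12.8, Z = (-6.75, -18.1). ∠SZF = 90.4° gives ZF at 32.6° from the x-axis; with |ZF| = 15.6, F = (6.39, -9.67). Then |LF| = |F − L| = 11.8.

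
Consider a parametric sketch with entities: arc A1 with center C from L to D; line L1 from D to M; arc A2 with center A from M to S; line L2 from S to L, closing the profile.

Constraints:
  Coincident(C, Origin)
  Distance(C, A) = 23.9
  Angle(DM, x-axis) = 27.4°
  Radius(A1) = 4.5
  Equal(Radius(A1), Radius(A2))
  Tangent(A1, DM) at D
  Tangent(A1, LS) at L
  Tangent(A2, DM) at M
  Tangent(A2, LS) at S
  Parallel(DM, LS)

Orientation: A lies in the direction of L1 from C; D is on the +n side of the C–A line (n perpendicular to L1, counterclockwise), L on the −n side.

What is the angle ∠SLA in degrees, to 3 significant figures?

10.7°

The slot axis is L1's direction at 27.4°, so u = (cos 27.4°, sin 27.4°) = (0.888, 0.460) and n = (−sin 27.4°, cos 27.4°) = (-0.460, 0.888). C is at the origin and A lies 23.9 along u from C, so A = 23.9·u = (21.2, 11.0). Tangency of A1 to both parallel lines with radius 4.5 puts D and L at C ± 4.5·n: D = (-2.07, 4.00), L = (2.07, -4.00). Equal radii place M and S the same way about A: M = A + 4.5·n = (19.1, 15.0), S = A − 4.5·n = (23.3, 7.00). Then cos ∠SLA = LS·LA / (|LS||LA|), giving 10.7°.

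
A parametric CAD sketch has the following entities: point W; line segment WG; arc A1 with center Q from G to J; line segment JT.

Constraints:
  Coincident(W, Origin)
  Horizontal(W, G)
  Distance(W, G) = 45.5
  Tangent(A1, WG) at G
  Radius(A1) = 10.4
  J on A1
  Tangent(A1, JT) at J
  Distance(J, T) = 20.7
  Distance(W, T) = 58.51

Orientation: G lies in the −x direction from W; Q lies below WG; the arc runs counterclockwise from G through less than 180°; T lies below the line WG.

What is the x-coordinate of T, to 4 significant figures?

-48.02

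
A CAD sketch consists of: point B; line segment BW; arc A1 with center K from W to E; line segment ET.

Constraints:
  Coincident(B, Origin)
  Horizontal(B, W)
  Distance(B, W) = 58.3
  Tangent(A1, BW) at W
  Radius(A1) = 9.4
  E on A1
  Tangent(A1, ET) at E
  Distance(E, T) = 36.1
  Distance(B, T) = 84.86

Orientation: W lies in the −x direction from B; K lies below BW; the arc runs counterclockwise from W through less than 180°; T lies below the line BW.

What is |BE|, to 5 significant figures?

68.089

Checks: ∠(KW, WB) = 90.00° ✓; |KE| = 9.400 ✓; ∠(KE, ET) = 90.00° ✓; |ET| = 36.10 ✓; |BT| = 84.86 ✓.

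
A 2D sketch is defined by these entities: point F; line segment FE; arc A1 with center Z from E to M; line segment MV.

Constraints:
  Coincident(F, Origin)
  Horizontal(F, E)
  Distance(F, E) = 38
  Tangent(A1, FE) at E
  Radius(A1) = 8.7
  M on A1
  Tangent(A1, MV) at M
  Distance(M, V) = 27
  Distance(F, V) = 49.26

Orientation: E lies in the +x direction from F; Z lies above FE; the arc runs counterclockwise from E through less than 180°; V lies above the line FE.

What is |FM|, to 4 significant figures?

47.43

F is at the origin; FE is horizontal with |FE| = 38.0 and E on the +x side, so E = (38.00, 0.000). The tangent condition forces ZE to be normal to FE, so Z = E + (0, 8.7) = (38.00, 8.700). Since ZM ⟂ MV (tangency), |ZV| = √(8.7² + 27.0²) = 28.37 regardless of where M sits on A1. So V lies on both circle(F, 49.26) and circle(Z, 28.37); the above-FE intersection is V = (32.95, 36.61). M is the foot of the tangent from V: M = (45.67, 12.80).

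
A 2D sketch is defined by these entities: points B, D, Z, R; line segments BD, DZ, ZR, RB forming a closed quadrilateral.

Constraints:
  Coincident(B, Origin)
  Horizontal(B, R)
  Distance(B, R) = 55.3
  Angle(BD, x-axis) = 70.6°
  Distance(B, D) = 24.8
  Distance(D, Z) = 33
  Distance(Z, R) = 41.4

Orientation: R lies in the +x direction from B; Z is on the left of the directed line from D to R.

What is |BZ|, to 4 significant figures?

53.48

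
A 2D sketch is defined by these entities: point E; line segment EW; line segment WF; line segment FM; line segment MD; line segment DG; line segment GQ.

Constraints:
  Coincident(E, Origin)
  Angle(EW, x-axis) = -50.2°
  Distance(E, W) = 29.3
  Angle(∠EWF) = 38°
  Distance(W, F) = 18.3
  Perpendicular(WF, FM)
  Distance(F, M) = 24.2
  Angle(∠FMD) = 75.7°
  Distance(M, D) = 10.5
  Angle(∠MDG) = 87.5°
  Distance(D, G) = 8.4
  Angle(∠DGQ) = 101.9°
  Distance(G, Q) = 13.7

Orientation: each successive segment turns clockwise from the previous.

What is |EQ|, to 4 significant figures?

3.487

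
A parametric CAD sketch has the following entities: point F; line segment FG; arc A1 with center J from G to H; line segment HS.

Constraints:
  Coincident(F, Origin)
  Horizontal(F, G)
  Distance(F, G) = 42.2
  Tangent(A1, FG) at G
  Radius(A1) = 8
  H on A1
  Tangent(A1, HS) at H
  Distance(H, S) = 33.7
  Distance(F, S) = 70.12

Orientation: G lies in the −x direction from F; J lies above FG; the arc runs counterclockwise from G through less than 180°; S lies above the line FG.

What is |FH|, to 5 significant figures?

38.588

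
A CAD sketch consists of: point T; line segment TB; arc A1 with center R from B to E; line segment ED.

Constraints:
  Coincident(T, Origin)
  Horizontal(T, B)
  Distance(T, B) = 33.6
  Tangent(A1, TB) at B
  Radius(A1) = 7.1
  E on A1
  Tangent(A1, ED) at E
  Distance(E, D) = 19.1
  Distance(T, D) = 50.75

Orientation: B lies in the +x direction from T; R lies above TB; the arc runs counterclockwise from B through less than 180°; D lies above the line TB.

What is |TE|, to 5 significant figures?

40.926

Checks: |TB| = 33.60 ✓; |RE| = 7.100 ✓; ∠(RE, ED) = 90.00° ✓; |ED| = 19.10 ✓; |TD| = 50.75 ✓.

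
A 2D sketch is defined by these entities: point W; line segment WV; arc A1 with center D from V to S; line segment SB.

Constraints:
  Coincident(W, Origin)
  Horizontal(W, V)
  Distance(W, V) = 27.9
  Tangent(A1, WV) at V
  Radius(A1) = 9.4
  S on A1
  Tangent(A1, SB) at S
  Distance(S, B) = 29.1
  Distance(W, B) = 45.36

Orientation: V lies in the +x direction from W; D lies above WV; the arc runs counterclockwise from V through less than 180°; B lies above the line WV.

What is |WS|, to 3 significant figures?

38.7

Checks: |DS| = 9.400 ✓; ∠(DS, SB) = 90.00° ✓; |SB| = 29.10 ✓; |WB| = 45.36 ✓.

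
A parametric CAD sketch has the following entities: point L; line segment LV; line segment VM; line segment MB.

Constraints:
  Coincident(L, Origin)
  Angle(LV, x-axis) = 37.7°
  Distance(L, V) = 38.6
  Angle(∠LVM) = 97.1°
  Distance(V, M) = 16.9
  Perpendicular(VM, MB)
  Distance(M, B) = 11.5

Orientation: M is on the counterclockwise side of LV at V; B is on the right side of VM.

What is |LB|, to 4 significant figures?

54.31

∠LVM = 97.1°, so VM runs at 37.7° + (180° − 97.1°) = 120.6° from the x-axis; with |VM| = 16.9, M = V + 16.9·(cos 120.6°, sin 120.6°) = (21.94, 38.15). VM ⟂ MB; with |MB| = 11.5 on the right of VM, B = M + 11.5·(0.8607, 0.5090) = (31.84, 44.01). Then |LB| = |B − L| = 54.31.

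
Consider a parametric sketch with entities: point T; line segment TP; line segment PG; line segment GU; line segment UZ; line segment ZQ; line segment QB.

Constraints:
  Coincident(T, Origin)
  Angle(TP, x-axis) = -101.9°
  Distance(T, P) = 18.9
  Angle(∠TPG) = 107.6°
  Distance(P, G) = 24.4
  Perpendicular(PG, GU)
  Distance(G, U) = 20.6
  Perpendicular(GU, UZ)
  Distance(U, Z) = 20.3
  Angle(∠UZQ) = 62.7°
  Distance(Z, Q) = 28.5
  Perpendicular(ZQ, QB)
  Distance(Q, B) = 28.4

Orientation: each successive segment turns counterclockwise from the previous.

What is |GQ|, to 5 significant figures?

8.6361

T is at the origin; TP runs at -101.9° with length 18.9, so P = (-3.8973, -18.494). ∠TPG = 107.6° gives PG at -29.500° from the x-axis; with |PG| = 24.4, G = (17.339, -30.509). PG is perpendicular to GU, so GU runs at 60.500°; with |GU| = 20.6, U = (27.483, -12.580). GU is perpendicular to UZ, so UZ runs at 150.50°; with |UZ| = 20.3, Z = (9.8151, -2.5834). ∠UZQ = 62.7° gives ZQ at -92.200° from the x-axis; with |ZQ| = 28.5, Q = (8.7211, -31.062). Then |GQ| = |Q − G| = 8.6361.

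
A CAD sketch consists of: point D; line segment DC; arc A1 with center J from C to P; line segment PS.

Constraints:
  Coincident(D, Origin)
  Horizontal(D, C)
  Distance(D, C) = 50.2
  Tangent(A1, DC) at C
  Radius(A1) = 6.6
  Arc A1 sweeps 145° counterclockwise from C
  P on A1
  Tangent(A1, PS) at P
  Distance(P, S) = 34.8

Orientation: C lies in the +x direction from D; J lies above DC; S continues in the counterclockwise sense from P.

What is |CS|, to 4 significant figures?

40.41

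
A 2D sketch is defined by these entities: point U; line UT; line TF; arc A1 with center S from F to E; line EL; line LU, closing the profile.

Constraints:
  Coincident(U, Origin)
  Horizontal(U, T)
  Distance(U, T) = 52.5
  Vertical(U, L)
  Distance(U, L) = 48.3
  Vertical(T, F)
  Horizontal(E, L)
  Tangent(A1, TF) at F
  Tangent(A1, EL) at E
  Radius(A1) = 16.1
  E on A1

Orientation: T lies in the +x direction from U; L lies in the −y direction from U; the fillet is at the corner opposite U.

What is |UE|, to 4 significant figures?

60.48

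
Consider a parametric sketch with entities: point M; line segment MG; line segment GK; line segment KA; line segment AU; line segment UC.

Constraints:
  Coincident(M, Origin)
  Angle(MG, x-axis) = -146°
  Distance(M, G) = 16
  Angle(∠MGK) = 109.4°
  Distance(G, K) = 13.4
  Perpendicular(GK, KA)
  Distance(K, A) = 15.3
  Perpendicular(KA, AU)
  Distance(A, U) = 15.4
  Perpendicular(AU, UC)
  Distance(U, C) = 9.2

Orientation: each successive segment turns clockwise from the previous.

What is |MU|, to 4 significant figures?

3.321

The perpendicularity gives KA at right angles to GK, so KA runs at 53.40°; with |KA| = 15.3, A = (-14.90, 11.33). KA ⟂ AU, so AU runs at -36.60°; with |AU| = 15.4, U = (-2.537, 2.144). Then |MU| = |U − M| = 3.321.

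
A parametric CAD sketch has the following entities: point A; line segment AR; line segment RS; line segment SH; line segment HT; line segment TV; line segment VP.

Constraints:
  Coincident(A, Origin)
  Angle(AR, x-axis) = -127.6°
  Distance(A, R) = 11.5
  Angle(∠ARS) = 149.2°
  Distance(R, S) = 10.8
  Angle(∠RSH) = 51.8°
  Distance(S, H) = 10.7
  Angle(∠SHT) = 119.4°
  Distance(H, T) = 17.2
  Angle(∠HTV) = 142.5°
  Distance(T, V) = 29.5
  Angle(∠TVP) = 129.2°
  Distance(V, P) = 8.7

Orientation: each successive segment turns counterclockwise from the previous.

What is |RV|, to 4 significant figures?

36.66

A is at the origin; AR runs at -127.6° with length 11.5, so R = (-7.017, -9.111). ∠ARS = 149.2° gives RS at -96.80° from the x-axis; with |RS| = 10.8, S = (-8.295, -19.84). ∠RSH = 51.8° gives SH at 31.40° from the x-axis; with |SH| = 10.7, H = (0.8376, -14.26). ∠SHT = 119.4° gives HT at 92.00° from the x-axis; with |HT| = 17.2, T = (0.2373, 2.929). ∠HTV = 142.5° gives TV at 129.5° from the x-axis; with |TV| = 29.5, V = (-18.53, 25.69). Then |RV| = |V − R| = 36.66.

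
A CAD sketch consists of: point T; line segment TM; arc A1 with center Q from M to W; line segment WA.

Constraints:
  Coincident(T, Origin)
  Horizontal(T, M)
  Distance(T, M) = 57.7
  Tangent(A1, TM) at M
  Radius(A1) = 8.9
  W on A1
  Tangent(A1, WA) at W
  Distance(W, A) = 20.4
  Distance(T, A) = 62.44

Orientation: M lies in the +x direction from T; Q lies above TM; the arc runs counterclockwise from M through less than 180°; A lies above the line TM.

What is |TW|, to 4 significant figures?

66.63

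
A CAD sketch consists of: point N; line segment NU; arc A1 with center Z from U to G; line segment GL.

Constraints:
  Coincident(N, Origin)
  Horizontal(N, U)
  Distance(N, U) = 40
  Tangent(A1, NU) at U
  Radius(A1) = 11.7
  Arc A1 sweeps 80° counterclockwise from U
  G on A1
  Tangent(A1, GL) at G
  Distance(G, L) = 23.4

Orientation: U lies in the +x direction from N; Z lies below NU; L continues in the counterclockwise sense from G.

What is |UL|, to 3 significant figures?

36.2

N is at the origin; NU is horizontal with |NU| = 40.0 and U on the +x side, so U = (40.0, 0.00). A1 meets NU tangentially, so ZU is at right angles to NU, so Z = U + (0, -11.7) = (40.0, -11.7). On A1, U sits at bearing 90° from Z; an 80° counterclockwise sweep puts G at bearing 170°, so G = Z + 11.7·(cos 170°, sin 170°) = (28.5, -9.67). The tangent condition forces ZG to be normal to GL, so GL runs along (−sin 170°, cos 170°); with |GL| = 23.4, L = (24.4, -32.7). Then |UL| = |L − U| = 36.2.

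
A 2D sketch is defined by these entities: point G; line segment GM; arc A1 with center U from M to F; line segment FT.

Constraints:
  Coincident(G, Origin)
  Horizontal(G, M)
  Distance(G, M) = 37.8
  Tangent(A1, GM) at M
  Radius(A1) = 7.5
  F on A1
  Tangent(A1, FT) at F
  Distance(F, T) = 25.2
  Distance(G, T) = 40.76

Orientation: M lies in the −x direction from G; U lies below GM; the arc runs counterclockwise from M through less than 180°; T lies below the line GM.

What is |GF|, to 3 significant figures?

45.1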